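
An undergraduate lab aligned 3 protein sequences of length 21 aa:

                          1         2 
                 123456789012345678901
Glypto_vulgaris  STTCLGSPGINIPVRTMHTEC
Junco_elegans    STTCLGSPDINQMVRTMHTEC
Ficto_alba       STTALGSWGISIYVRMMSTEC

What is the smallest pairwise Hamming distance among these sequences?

Pairwise Hamming distances:
  Glypto_vulgaris vs Junco_elegans: 3
  Glypto_vulgaris vs Ficto_alba: 6
  Junco_elegans vs Ficto_alba: 8
The smallest is 3, between Glypto_vulgaris and Junco_elegans.

3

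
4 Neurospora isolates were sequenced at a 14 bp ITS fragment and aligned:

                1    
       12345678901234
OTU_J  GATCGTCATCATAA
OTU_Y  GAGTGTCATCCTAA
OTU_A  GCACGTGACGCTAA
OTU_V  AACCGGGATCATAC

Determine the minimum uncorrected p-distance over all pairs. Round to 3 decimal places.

0.214

Pairwise Hamming distances:
  OTU_J vs OTU_Y: 3
  OTU_J vs OTU_A: 6
  OTU_J vs OTU_V: 5
  OTU_Y vs OTU_A: 6
  OTU_Y vs OTU_V: 7
  OTU_A vs OTU_V: 8
The smallest is 3 mismatches, between OTU_J and OTU_Y; p = 3/14 = 0.214.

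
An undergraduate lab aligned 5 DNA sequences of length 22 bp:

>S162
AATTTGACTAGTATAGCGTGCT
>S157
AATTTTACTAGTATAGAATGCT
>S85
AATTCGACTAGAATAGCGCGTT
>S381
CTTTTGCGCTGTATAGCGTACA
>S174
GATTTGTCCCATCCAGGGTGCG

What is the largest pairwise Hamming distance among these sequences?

Pairwise Hamming distances:
  S162 vs S157: 3
  S162 vs S85: 4
  S162 vs S381: 8
  S162 vs S174: 9
  S157 vs S85: 7
  S157 vs S381: 11
  S157 vs S174: 11
  S85 vs S381: 12
  S85 vs S174: 13
  S381 vs S174: 11
The largest is 13, between S85 and S174.

13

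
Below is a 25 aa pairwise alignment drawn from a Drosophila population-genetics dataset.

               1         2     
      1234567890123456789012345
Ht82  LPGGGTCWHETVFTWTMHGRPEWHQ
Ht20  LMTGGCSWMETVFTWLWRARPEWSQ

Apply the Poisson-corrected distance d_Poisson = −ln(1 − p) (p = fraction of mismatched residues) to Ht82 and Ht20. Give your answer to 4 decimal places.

0.5108

Differing sites — 2:P/M; 3:G/T; 6:T/C; 7:C/S; 9:H/M; 16:T/L; 17:M/W; 18:H/R; 19:G/A; 24:H/S.
p = 10/25 = 0.400000.
d = −ln(1 − 0.400000) = −ln(0.600000) = 0.5108.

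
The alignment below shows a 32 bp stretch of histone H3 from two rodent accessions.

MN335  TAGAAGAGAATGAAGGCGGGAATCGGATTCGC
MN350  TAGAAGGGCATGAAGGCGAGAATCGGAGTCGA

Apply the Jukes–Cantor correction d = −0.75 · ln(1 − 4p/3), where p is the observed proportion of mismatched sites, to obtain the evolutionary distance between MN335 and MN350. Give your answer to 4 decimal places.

Differing sites — 7:A/G; 9:A/C; 19:G/A; 28:T/G; 32:C/A.
p = 5/32 = 0.156250.
d = −0.75 · ln(1 − (4/3)·0.156250) = −0.75 · ln(0.791667) = −0.75 · (-0.233614) = 0.1752.

0.1752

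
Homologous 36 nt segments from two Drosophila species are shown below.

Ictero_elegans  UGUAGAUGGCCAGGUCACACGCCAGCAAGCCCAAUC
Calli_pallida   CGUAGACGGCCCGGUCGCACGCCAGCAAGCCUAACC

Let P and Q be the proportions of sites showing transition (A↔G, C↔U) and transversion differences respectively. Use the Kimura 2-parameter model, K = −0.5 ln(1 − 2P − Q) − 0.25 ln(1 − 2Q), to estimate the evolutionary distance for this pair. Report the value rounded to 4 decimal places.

0.1966

Mismatches occur at site 1 (U→C, transition), site 7 (U→C, transition), site 12 (A→C, transversion), site 17 (A→G, transition), site 32 (C→U, transition), site 35 (U→C, transition).
Of the 6 differences, 5 transitions and 1 transversion over 36 sites: P = 5/36 = 0.138889, Q = 1/36 = 0.027778.
d = −0.5·ln(0.694444) − 0.25·ln(0.944444) = −0.5·(-0.364644) − 0.25·(-0.057159) = 0.1966.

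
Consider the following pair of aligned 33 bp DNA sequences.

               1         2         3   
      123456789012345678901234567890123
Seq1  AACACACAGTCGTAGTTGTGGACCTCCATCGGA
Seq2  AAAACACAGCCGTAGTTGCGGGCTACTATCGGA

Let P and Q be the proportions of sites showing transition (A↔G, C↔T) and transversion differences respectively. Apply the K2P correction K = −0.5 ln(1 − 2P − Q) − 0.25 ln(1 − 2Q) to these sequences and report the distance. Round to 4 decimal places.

The sequences differ at positions 3 (C/A, transversion), 10 (T/C, transition), 19 (T/C, transition), 22 (A/G, transition), 24 (C/T, transition), 25 (T/A, transversion), 27 (C/T, transition).
Of the 7 differences, 5 transitions and 2 transversions over 33 sites: P = 5/33 = 0.151515, Q = 2/33 = 0.060606.
d = −0.5·ln(0.636364) − 0.25·ln(0.878788) = −0.5·(-0.451985) − 0.25·(-0.129212) = 0.2583.

0.2583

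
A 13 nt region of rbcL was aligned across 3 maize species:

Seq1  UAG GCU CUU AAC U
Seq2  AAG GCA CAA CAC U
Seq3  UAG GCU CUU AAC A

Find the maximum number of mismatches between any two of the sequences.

Pairwise Hamming distances:
  Seq1 vs Seq2: 5
  Seq1 vs Seq3: 1
  Seq2 vs Seq3: 6
The largest is 6, between Seq2 and Seq3.

6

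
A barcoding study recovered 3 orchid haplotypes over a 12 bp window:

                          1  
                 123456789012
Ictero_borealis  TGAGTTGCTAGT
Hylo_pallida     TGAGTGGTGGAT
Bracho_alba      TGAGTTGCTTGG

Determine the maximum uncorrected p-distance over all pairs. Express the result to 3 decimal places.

Pairwise Hamming distances:
  Ictero_borealis vs Hylo_pallida: 5
  Ictero_borealis vs Bracho_alba: 2
  Hylo_pallida vs Bracho_alba: 6
The largest is 6 mismatches, between Hylo_pallida and Bracho_alba; p = 6/12 = 0.500.

0.500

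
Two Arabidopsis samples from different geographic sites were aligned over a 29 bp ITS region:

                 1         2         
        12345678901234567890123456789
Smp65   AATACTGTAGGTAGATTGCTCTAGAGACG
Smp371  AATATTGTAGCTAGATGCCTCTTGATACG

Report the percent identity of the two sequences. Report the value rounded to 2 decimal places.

79.31%

The sequences differ at positions 5 (C/T), 11 (G/C), 17 (T/G), 18 (G/C), 23 (A/T), 26 (G/T).
23 of the 29 sites match, so the percent identity is 23/29 × 100 = 79.31%.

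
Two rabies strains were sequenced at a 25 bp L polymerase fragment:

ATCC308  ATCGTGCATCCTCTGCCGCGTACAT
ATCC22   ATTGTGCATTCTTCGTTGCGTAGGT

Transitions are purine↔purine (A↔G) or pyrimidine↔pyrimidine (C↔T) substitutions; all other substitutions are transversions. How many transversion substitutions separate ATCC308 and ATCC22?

1

Mismatches occur at site 3 (C/T, transition), site 10 (C/T, transition), site 13 (C/T, transition), site 14 (T/C, transition), site 16 (C/T, transition), site 17 (C/T, transition), site 23 (C/G, transversion), site 24 (A/G, transition).
Of the 8 differences, 7 transitions and 1 transversion, so the answer is 1.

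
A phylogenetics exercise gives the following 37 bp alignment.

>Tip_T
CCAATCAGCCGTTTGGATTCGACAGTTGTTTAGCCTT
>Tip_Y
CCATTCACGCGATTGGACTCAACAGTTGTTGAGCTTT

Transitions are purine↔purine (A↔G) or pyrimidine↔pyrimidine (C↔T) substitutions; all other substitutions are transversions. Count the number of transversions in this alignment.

5

The sequences differ at positions 4 (A/T, transversion), 8 (G/C, transversion), 9 (C/G, transversion), 12 (T/A, transversion), 18 (T/C, transition), 21 (G/A, transition), 31 (T/G, transversion), 35 (C/T, transition).
Of the 8 differences, 3 transitions and 5 transversions, so the answer is 5.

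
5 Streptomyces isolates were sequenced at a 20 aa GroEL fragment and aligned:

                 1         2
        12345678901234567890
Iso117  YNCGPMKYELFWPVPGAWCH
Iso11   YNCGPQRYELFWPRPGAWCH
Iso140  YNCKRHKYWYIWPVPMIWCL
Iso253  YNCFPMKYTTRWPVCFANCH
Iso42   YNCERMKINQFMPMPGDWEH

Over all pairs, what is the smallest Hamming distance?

Pairwise Hamming distances:
  Iso117 vs Iso11: 3
  Iso117 vs Iso140: 9
  Iso117 vs Iso253: 7
  Iso117 vs Iso42: 9
  Iso11 vs Iso140: 11
  Iso11 vs Iso253: 10
  Iso11 vs Iso42: 11
  Iso140 vs Iso253: 11
  Iso140 vs Iso42: 12
  Iso253 vs Iso42: 13
The smallest is 3, between Iso117 and Iso11.

3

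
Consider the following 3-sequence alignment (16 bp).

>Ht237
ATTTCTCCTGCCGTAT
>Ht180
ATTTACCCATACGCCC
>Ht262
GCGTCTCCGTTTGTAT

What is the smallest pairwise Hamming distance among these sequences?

Pairwise Hamming distances:
  Ht237 vs Ht180: 8
  Ht237 vs Ht262: 7
  Ht180 vs Ht262: 11
The smallest is 7, between Ht237 and Ht262.

7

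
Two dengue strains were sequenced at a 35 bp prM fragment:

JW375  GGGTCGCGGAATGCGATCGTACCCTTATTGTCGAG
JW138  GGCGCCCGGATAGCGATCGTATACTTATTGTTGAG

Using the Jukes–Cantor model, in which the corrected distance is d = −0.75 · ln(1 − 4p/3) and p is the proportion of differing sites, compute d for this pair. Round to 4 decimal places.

0.2726

Mismatches occur at site 3 (G↔C), site 4 (T↔G), site 6 (G↔C), site 11 (A↔T), site 12 (T↔A), site 22 (C↔T), site 23 (C↔A), site 32 (C↔T).
p = 8/35 = 0.228571.
d = −0.75 · ln(1 − (4/3)·0.228571) = −0.75 · ln(0.695239) = −0.75 · (-0.363500) = 0.2726.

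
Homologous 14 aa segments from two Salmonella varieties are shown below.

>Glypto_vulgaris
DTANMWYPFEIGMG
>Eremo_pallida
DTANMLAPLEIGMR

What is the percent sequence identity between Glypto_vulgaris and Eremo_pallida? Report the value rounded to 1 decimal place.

71.4%

The sequences differ at positions 6 (W/L), 7 (Y/A), 9 (F/L), 14 (G/R).
10 of the 14 sites match, so the percent identity is 10/14 × 100 = 71.4%.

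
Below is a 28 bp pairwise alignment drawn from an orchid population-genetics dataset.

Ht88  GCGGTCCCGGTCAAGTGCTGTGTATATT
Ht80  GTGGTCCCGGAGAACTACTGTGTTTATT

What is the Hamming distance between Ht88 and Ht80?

Differing sites — 2:C/T; 11:T/A; 12:C/G; 15:G/C; 17:G/A; 24:A/T.
That gives 6 mismatches out of 28 aligned sites, so the Hamming distance is 6.

6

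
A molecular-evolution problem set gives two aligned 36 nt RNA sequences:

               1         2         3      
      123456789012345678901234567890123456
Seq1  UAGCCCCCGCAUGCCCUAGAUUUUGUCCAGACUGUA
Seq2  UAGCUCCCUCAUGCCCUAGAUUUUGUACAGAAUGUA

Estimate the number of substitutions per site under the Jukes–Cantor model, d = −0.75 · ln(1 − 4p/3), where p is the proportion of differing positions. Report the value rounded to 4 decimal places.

0.1203

Mismatches occur at site 5 (C→U), site 9 (G→U), site 27 (C→A), site 32 (C→A).
p = 4/36 = 0.111111.
d = −0.75 · ln(1 − (4/3)·0.111111) = −0.75 · ln(0.851852) = −0.75 · (-0.160342) = 0.1203.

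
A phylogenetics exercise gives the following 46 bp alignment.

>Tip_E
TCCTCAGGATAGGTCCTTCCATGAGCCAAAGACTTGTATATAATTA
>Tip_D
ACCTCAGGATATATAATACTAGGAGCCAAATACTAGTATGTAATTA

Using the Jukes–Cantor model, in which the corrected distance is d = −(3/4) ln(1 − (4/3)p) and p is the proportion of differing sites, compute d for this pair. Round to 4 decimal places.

Differing sites — 1:T/A; 12:G/T; 13:G/A; 15:C/A; 16:C/A; 18:T/A; 20:C/T; 22:T/G; 31:G/T; 35:T/A; 40:A/G.
p = 11/46 = 0.239130.
d = −0.75 · ln(1 − (4/3)·0.239130) = −0.75 · ln(0.681160) = −0.75 · (-0.383958) = 0.2880.

0.2880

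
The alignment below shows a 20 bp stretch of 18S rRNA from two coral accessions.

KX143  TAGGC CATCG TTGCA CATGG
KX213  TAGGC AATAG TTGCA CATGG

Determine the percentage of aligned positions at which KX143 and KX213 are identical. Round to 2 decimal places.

Differing sites — 6:C/A; 9:C/A.
18 of the 20 sites match, so the percent identity is 18/20 × 100 = 90.00%.

90.00%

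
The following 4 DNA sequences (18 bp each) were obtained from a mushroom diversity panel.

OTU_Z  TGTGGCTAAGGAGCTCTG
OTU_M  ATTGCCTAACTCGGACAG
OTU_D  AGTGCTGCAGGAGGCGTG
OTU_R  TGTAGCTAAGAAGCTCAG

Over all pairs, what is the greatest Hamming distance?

11

Pairwise Hamming distances:
  OTU_Z vs OTU_M: 9
  OTU_Z vs OTU_D: 8
  OTU_Z vs OTU_R: 3
  OTU_M vs OTU_D: 10
  OTU_M vs OTU_R: 9
  OTU_D vs OTU_R: 11
The largest is 11, between OTU_D and OTU_R.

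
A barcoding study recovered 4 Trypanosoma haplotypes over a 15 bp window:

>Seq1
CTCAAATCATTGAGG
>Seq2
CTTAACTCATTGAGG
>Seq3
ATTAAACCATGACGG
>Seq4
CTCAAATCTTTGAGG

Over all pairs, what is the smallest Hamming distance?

1

Pairwise Hamming distances:
  Seq1 vs Seq2: 2
  Seq1 vs Seq3: 6
  Seq1 vs Seq4: 1
  Seq2 vs Seq3: 6
  Seq2 vs Seq4: 3
  Seq3 vs Seq4: 7
The smallest is 1, between Seq1 and Seq4.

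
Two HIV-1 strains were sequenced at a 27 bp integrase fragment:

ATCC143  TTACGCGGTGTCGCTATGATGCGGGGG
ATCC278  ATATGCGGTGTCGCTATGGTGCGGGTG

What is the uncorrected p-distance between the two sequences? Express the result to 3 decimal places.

Differing sites — 1:T/A; 4:C/T; 19:A/G; 26:G/T.
There are 4 differences over 27 sites, so p = 4/27 = 0.148.

0.148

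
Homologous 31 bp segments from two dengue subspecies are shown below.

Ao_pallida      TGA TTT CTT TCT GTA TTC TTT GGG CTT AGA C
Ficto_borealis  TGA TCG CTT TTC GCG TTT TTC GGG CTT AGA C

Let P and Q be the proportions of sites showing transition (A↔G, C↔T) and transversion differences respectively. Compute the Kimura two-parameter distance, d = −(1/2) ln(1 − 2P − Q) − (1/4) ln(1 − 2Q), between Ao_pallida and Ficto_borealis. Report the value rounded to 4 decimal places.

0.3474

Mismatches occur at site 5 (T↔C, transition), site 6 (T↔G, transversion), site 11 (C↔T, transition), site 12 (T↔C, transition), site 14 (T↔C, transition), site 15 (A↔G, transition), site 18 (C↔T, transition), site 21 (T↔C, transition).
Of the 8 differences, 7 transitions and 1 transversion over 31 sites: P = 7/31 = 0.225806, Q = 1/31 = 0.032258.
d = −0.5·ln(0.516130) − 0.25·ln(0.935484) = −0.5·(-0.661397) − 0.25·(-0.066691) = 0.3474.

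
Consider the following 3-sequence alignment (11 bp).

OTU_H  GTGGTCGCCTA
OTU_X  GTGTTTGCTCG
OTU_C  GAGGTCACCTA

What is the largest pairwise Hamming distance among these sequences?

Pairwise Hamming distances:
  OTU_H vs OTU_X: 5
  OTU_H vs OTU_C: 2
  OTU_X vs OTU_C: 7
The largest is 7, between OTU_X and OTU_C.

7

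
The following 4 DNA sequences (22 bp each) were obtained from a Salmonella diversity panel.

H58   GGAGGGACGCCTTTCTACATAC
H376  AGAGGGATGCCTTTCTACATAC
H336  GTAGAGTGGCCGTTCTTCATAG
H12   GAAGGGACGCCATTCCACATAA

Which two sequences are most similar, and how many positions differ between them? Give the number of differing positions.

2

Pairwise Hamming distances:
  H58 vs H376: 2
  H58 vs H336: 7
  H58 vs H12: 4
  H376 vs H336: 8
  H376 vs H12: 6
  H336 vs H12: 8
The smallest is 2, between H58 and H376.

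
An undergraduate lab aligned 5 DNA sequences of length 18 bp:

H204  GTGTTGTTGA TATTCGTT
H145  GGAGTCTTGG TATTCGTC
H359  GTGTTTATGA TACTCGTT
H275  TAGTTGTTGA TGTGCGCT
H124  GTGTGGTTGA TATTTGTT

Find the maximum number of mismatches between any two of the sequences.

Pairwise Hamming distances:
  H204 vs H145: 6
  H204 vs H359: 3
  H204 vs H275: 5
  H204 vs H124: 2
  H145 vs H359: 8
  H145 vs H275: 10
  H145 vs H124: 8
  H359 vs H275: 8
  H359 vs H124: 5
  H275 vs H124: 7
The largest is 10, between H145 and H275.

10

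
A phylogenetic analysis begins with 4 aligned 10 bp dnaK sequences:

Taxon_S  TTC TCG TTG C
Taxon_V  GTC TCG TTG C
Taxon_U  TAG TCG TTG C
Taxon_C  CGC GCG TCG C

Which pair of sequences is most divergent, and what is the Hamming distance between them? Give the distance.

5

Pairwise Hamming distances:
  Taxon_S vs Taxon_V: 1
  Taxon_S vs Taxon_U: 2
  Taxon_S vs Taxon_C: 4
  Taxon_V vs Taxon_U: 3
  Taxon_V vs Taxon_C: 4
  Taxon_U vs Taxon_C: 5
The largest is 5, between Taxon_U and Taxon_C.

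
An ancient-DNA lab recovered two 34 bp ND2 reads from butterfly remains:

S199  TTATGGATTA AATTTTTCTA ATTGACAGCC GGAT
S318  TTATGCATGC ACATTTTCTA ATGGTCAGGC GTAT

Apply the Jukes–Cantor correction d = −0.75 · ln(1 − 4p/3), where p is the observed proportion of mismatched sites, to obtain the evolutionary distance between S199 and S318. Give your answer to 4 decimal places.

0.3265

Differing sites — 6:G/C; 9:T/G; 10:A/C; 12:A/C; 13:T/A; 23:T/G; 25:A/T; 29:C/G; 32:G/T.
p = 9/34 = 0.264706.
d = −0.75 · ln(1 − (4/3)·0.264706) = −0.75 · ln(0.647059) = −0.75 · (-0.435318) = 0.3265.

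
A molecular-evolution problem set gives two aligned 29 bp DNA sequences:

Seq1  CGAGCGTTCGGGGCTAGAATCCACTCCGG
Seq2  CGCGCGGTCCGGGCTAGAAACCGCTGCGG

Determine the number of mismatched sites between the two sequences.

Mismatches occur at site 3 (A/C), site 7 (T/G), site 10 (G/C), site 20 (T/A), site 23 (A/G), site 26 (C/G).
That gives 6 mismatches out of 29 aligned sites, so the Hamming distance is 6.

6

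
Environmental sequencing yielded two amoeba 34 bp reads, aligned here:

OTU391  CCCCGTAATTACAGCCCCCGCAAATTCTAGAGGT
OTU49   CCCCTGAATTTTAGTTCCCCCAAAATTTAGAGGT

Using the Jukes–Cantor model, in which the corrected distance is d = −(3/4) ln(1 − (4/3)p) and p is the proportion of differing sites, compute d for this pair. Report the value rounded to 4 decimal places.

0.3265

Mismatches occur at site 5 (G↔T), site 6 (T↔G), site 11 (A↔T), site 12 (C↔T), site 15 (C↔T), site 16 (C↔T), site 20 (G↔C), site 25 (T↔A), site 27 (C↔T).
p = 9/34 = 0.264706.
d = −0.75 · ln(1 − (4/3)·0.264706) = −0.75 · ln(0.647059) = −0.75 · (-0.435318) = 0.3265.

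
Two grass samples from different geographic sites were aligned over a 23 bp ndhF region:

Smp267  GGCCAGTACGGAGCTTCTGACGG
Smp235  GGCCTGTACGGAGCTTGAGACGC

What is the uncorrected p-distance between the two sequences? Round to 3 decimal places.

0.174

Mismatches occur at site 5 (A/T), site 17 (C/G), site 18 (T/A), site 23 (G/C).
There are 4 differences over 23 sites, so p = 4/23 = 0.174.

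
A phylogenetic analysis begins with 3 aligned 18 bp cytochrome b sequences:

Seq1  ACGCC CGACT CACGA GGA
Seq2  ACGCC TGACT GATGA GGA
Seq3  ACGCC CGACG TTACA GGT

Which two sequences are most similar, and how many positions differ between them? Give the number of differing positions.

3

Pairwise Hamming distances:
  Seq1 vs Seq2: 3
  Seq1 vs Seq3: 6
  Seq2 vs Seq3: 7
The smallest is 3, between Seq1 and Seq2.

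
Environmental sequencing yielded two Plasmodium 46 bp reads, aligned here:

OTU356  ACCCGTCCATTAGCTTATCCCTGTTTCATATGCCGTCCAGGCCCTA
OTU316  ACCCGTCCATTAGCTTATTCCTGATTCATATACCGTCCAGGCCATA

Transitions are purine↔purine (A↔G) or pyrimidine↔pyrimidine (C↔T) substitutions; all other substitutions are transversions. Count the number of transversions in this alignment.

2

Mismatches occur at site 19 (C/T, transition), site 24 (T/A, transversion), site 32 (G/A, transition), site 44 (C/A, transversion).
Of the 4 differences, 2 transitions and 2 transversions, so the answer is 2.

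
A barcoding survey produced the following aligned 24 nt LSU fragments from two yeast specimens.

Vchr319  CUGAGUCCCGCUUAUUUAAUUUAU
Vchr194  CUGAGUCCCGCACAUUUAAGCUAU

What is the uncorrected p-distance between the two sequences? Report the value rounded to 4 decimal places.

0.1667

Differing sites — 12:U/A; 13:U/C; 20:U/G; 21:U/C.
There are 4 differences over 24 sites, so p = 4/24 = 0.1667.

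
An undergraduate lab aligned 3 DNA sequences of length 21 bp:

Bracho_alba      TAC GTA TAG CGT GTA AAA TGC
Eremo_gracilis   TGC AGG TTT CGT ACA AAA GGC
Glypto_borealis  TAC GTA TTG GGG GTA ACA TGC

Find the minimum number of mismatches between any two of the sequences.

4

Pairwise Hamming distances:
  Bracho_alba vs Eremo_gracilis: 9
  Bracho_alba vs Glypto_borealis: 4
  Eremo_gracilis vs Glypto_borealis: 11
The smallest is 4, between Bracho_alba and Glypto_borealis.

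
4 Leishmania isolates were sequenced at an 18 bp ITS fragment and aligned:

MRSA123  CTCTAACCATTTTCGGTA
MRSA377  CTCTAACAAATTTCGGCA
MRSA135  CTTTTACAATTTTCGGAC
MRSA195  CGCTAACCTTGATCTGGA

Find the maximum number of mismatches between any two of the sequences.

Pairwise Hamming distances:
  MRSA123 vs MRSA377: 3
  MRSA123 vs MRSA135: 5
  MRSA123 vs MRSA195: 6
  MRSA377 vs MRSA135: 5
  MRSA377 vs MRSA195: 8
  MRSA135 vs MRSA195: 10
The largest is 10, between MRSA135 and MRSA195.

10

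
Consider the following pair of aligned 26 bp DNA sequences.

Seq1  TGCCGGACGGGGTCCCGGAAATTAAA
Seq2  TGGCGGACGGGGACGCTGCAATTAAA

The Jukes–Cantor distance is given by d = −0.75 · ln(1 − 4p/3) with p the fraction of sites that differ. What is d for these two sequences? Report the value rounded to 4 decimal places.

0.2222

Mismatches occur at site 3 (C→G), site 13 (T→A), site 15 (C→G), site 17 (G→T), site 19 (A→C).
p = 5/26 = 0.192308.
d = −0.75 · ln(1 − (4/3)·0.192308) = −0.75 · ln(0.743589) = −0.75 · (-0.296267) = 0.2222.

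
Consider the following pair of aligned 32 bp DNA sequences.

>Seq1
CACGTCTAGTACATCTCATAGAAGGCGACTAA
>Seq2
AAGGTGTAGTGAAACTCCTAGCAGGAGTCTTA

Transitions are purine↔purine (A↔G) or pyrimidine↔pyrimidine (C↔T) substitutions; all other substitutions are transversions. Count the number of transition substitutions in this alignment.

1

Differing sites — 1:C/A (Tv); 3:C/G (Tv); 6:C/G (Tv); 11:A/G (Ti); 12:C/A (Tv); 14:T/A (Tv); 18:A/C (Tv); 22:A/C (Tv); 26:C/A (Tv); 28:A/T (Tv); 31:A/T (Tv).
Of the 11 differences, 1 transition and 10 transversions, so the answer is 1.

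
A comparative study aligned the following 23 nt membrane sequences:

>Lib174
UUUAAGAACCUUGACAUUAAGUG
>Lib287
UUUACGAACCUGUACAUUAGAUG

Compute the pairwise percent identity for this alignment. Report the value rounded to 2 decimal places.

Differing sites — 5:A/C; 12:U/G; 13:G/U; 20:A/G; 21:G/A.
18 of the 23 sites match, so the percent identity is 18/23 × 100 = 78.26%.

78.26%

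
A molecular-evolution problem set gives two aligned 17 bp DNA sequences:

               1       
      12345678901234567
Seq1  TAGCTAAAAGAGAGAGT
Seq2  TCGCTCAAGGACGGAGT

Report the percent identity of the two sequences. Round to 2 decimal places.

Differing sites — 2:A/C; 6:A/C; 9:A/G; 12:G/C; 13:A/G.
12 of the 17 sites match, so the percent identity is 12/17 × 100 = 70.59%.

70.59%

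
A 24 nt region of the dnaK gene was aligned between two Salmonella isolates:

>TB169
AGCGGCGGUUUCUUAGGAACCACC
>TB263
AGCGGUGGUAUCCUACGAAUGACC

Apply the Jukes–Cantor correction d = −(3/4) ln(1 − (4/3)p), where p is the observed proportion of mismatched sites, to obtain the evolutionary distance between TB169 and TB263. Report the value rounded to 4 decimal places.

0.3041

Differing sites — 6:C/U; 10:U/A; 13:U/C; 16:G/C; 20:C/U; 21:C/G.
p = 6/24 = 0.250000.
d = −0.75 · ln(1 − (4/3)·0.250000) = −0.75 · ln(0.666667) = −0.75 · (-0.405465) = 0.3041.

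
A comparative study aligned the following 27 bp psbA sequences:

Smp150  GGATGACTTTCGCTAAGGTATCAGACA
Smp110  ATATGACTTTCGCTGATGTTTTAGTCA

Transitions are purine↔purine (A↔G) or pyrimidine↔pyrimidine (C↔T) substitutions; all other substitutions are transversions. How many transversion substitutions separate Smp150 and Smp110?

Differing sites — 1:G/A (Ti); 2:G/T (Tv); 15:A/G (Ti); 17:G/T (Tv); 20:A/T (Tv); 22:C/T (Ti); 25:A/T (Tv).
Of the 7 differences, 3 transitions and 4 transversions, so the answer is 4.

4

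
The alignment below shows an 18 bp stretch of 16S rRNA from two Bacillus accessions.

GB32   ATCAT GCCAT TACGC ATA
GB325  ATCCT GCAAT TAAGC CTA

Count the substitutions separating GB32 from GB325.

4

Mismatches occur at site 4 (A/C), site 8 (C/A), site 13 (C/A), site 16 (A/C).
That gives 4 mismatches out of 18 aligned sites, so the Hamming distance is 4.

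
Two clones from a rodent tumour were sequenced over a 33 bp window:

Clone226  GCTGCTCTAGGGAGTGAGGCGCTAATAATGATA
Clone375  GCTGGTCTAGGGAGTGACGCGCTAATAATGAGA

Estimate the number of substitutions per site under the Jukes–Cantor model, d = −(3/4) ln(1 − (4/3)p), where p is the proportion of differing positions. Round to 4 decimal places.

Mismatches occur at site 5 (C/G), site 18 (G/C), site 32 (T/G).
p = 3/33 = 0.090909.
d = −0.75 · ln(1 − (4/3)·0.090909) = −0.75 · ln(0.878788) = −0.75 · (-0.129212) = 0.0969.

0.0969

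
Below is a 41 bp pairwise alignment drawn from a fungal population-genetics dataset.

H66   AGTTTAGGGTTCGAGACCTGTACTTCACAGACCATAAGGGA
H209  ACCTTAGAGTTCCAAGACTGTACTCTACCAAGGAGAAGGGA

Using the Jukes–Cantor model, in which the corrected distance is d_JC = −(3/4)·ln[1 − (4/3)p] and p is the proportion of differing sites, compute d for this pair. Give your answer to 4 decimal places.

0.4556

The sequences differ at positions 2 (G/C), 3 (T/C), 8 (G/A), 13 (G/C), 15 (G/A), 16 (A/G), 17 (C/A), 25 (T/C), 26 (C/T), 29 (A/C), 30 (G/A), 32 (C/G), 33 (C/G), 35 (T/G).
p = 14/41 = 0.341463.
d = −0.75 · ln(1 − (4/3)·0.341463) = −0.75 · ln(0.544716) = −0.75 · (-0.607491) = 0.4556.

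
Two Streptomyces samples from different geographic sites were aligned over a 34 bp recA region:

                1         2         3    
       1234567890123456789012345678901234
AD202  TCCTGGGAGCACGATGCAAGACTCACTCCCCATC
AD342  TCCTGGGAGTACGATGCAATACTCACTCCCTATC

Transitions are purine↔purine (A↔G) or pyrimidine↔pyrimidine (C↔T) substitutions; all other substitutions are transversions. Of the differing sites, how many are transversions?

The sequences differ at positions 10 (C/T, transition), 20 (G/T, transversion), 31 (C/T, transition).
Of the 3 differences, 2 transitions and 1 transversion, so the answer is 1.

1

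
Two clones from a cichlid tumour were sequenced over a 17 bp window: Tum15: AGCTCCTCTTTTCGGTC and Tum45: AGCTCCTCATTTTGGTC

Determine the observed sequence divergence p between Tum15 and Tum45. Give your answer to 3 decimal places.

Mismatches occur at site 9 (T↔A), site 13 (C↔T).
There are 2 differences over 17 sites, so p = 2/17 = 0.118.

0.118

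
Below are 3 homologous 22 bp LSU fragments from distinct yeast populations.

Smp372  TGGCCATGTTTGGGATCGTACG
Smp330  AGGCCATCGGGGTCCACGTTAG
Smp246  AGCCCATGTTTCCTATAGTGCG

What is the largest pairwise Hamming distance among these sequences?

Pairwise Hamming distances:
  Smp372 vs Smp330: 11
  Smp372 vs Smp246: 7
  Smp330 vs Smp246: 13
The largest is 13, between Smp330 and Smp246.

13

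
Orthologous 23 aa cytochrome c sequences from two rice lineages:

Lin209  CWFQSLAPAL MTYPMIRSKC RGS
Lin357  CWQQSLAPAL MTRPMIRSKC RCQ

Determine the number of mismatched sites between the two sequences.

4

Differing sites — 3:F/Q; 13:Y/R; 22:G/C; 23:S/Q.
That gives 4 mismatches out of 23 aligned sites, so the Hamming distance is 4.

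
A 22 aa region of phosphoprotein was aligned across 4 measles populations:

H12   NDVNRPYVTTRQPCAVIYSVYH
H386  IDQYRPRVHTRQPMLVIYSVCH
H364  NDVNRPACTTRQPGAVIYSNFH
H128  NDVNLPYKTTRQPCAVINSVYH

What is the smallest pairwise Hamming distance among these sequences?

3

Pairwise Hamming distances:
  H12 vs H386: 8
  H12 vs H364: 5
  H12 vs H128: 3
  H386 vs H364: 10
  H386 vs H128: 11
  H364 vs H128: 7
The smallest is 3, between H12 and H128.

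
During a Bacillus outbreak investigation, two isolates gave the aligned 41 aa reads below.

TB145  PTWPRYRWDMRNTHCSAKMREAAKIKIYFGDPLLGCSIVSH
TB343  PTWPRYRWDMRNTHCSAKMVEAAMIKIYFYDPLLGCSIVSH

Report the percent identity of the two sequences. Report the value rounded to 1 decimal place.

The sequences differ at positions 20 (R/V), 24 (K/M), 30 (G/Y).
38 of the 41 sites match, so the percent identity is 38/41 × 100 = 92.7%.

92.7%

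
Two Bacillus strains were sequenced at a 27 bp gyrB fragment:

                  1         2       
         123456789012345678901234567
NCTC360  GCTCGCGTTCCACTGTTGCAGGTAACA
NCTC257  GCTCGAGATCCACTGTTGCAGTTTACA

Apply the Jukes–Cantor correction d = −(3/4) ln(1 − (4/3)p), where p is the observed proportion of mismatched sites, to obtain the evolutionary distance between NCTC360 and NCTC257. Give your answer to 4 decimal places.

Mismatches occur at site 6 (C/A), site 8 (T/A), site 22 (G/T), site 24 (A/T).
p = 4/27 = 0.148148.
d = −0.75 · ln(1 − (4/3)·0.148148) = −0.75 · ln(0.802469) = −0.75 · (-0.220062) = 0.1650.

0.1650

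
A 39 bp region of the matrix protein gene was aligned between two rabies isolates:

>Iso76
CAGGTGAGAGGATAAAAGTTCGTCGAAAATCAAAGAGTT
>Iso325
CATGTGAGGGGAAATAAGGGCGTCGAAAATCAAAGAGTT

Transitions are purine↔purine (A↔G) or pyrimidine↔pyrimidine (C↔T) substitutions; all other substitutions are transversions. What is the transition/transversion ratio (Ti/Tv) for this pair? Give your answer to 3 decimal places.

Mismatches occur at site 3 (G↔T, transversion), site 9 (A↔G, transition), site 13 (T↔A, transversion), site 15 (A↔T, transversion), site 19 (T↔G, transversion), site 20 (T↔G, transversion).
Of the 6 differences, 1 transition and 5 transversions, so Ti/Tv = 1/5 = 0.200.

0.200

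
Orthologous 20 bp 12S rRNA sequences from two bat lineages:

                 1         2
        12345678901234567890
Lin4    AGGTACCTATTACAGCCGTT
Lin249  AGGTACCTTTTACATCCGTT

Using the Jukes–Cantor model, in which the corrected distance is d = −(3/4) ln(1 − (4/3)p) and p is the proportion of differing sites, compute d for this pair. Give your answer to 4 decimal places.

0.1073

Mismatches occur at site 9 (A→T), site 15 (G→T).
p = 2/20 = 0.100000.
d = −0.75 · ln(1 − (4/3)·0.100000) = −0.75 · ln(0.866667) = −0.75 · (-0.143100) = 0.1073.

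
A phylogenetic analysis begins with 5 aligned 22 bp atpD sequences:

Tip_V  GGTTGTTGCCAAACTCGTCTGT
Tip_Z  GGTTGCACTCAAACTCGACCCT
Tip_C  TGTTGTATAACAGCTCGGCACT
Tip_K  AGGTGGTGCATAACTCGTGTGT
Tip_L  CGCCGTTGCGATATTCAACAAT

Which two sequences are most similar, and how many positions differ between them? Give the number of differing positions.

Pairwise Hamming distances:
  Tip_V vs Tip_Z: 7
  Tip_V vs Tip_C: 10
  Tip_V vs Tip_K: 6
  Tip_V vs Tip_L: 10
  Tip_Z vs Tip_C: 9
  Tip_Z vs Tip_K: 12
  Tip_Z vs Tip_L: 13
  Tip_C vs Tip_K: 12
  Tip_C vs Tip_L: 14
  Tip_K vs Tip_L: 13
The smallest is 6, between Tip_V and Tip_K.

6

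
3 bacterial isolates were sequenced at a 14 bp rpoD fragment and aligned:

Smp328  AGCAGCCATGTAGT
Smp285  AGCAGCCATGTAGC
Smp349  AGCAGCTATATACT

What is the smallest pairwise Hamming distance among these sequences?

Pairwise Hamming distances:
  Smp328 vs Smp285: 1
  Smp328 vs Smp349: 3
  Smp285 vs Smp349: 4
The smallest is 1, between Smp328 and Smp285.

1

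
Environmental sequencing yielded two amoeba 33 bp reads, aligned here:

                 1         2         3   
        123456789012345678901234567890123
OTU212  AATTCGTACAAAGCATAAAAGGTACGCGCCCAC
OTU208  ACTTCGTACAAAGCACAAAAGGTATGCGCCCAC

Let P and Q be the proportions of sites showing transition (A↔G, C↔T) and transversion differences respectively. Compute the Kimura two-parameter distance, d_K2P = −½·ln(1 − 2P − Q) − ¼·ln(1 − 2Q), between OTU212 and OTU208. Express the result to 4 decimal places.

0.0978

Differing sites — 2:A/C (Tv); 16:T/C (Ti); 25:C/T (Ti).
Of the 3 differences, 2 transitions and 1 transversion over 33 sites: P = 2/33 = 0.060606, Q = 1/33 = 0.030303.
d = −0.5·ln(0.848485) − 0.25·ln(0.939394) = −0.5·(-0.164303) − 0.25·(-0.062520) = 0.0978.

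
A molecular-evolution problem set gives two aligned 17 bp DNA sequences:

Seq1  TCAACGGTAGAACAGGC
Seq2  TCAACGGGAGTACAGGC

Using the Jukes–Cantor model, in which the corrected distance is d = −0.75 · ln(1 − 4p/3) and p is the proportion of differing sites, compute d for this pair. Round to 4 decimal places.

0.1280

Mismatches occur at site 8 (T↔G), site 11 (A↔T).
p = 2/17 = 0.117647.
d = −0.75 · ln(1 − (4/3)·0.117647) = −0.75 · ln(0.843137) = −0.75 · (-0.170626) = 0.1280.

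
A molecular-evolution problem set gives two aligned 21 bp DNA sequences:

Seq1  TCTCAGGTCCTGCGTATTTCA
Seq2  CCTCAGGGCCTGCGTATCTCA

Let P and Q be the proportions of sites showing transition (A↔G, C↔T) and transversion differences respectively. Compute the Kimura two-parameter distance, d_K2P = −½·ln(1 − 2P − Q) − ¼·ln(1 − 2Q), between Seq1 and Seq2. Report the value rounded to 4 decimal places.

Mismatches occur at site 1 (T↔C, transition), site 8 (T↔G, transversion), site 18 (T↔C, transition).
Of the 3 differences, 2 transitions and 1 transversion over 21 sites: P = 2/21 = 0.095238, Q = 1/21 = 0.047619.
d = −0.5·ln(0.761905) − 0.25·ln(0.904762) = −0.5·(-0.271933) − 0.25·(-0.100083) = 0.1610.

0.1610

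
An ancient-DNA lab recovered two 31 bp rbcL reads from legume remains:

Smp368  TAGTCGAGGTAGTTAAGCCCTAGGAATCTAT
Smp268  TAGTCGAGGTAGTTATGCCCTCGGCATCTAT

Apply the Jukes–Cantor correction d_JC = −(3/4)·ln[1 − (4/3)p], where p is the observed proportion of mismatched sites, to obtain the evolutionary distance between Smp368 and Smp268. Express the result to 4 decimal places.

The sequences differ at positions 16 (A/T), 22 (A/C), 25 (A/C).
p = 3/31 = 0.096774.
d = −0.75 · ln(1 − (4/3)·0.096774) = −0.75 · ln(0.870968) = −0.75 · (-0.138150) = 0.1036.

0.1036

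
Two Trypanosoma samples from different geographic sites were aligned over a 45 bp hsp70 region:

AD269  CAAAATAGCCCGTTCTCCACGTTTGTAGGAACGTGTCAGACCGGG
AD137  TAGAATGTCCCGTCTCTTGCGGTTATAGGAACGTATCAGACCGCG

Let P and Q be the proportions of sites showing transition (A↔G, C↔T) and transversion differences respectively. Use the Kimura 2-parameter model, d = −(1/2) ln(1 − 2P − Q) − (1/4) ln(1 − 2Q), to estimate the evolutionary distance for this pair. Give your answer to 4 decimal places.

The sequences differ at positions 1 (C/T, transition), 3 (A/G, transition), 7 (A/G, transition), 8 (G/T, transversion), 14 (T/C, transition), 15 (C/T, transition), 16 (T/C, transition), 17 (C/T, transition), 18 (C/T, transition), 19 (A/G, transition), 22 (T/G, transversion), 25 (G/A, transition), 35 (G/A, transition), 44 (G/C, transversion).
Of the 14 differences, 11 transitions and 3 transversions over 45 sites: P = 11/45 = 0.244444, Q = 3/45 = 0.066667.
d = −0.5·ln(0.444445) − 0.25·ln(0.866666) = −0.5·(-0.810929) − 0.25·(-0.143102) = 0.4412.

0.4412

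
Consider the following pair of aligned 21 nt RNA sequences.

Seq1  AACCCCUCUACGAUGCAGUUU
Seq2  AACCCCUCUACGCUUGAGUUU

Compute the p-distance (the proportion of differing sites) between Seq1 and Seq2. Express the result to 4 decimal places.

0.1429

The sequences differ at positions 13 (A/C), 15 (G/U), 16 (C/G).
There are 3 differences over 21 sites, so p = 3/21 = 0.1429.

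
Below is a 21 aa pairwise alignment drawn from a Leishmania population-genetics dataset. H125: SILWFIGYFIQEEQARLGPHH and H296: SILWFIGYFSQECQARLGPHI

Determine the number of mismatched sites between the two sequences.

The sequences differ at positions 10 (I/S), 13 (E/C), 21 (H/I).
That gives 3 mismatches out of 21 aligned sites, so the Hamming distance is 3.

3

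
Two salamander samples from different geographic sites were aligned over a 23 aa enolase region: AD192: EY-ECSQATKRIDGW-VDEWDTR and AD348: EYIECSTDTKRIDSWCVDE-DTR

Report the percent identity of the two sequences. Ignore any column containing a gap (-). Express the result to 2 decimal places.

Excluding the 3 gap columns leaves 20 comparable sites.
Mismatches occur at site 7 (Q↔T), site 8 (A↔D), site 14 (G↔S).
17 of the 20 comparable sites match, so the percent identity is 17/20 × 100 = 85.00%.

85.00%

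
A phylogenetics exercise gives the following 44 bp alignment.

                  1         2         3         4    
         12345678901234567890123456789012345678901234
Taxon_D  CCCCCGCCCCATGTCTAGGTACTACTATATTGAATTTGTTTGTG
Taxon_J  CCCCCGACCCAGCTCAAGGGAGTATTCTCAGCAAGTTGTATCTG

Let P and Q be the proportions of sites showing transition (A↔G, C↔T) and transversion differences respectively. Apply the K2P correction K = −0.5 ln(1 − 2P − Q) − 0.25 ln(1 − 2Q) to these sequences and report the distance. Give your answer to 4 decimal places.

Differing sites — 7:C/A (Tv); 12:T/G (Tv); 13:G/C (Tv); 16:T/A (Tv); 20:T/G (Tv); 22:C/G (Tv); 25:C/T (Ti); 27:A/C (Tv); 29:A/C (Tv); 30:T/A (Tv); 31:T/G (Tv); 32:G/C (Tv); 35:T/G (Tv); 40:T/A (Tv); 42:G/C (Tv).
Of the 15 differences, 1 transition and 14 transversions over 44 sites: P = 1/44 = 0.022727, Q = 14/44 = 0.318182.
d = −0.5·ln(0.636364) − 0.25·ln(0.363636) = −0.5·(-0.451985) − 0.25·(-1.011602) = 0.4789.

0.4789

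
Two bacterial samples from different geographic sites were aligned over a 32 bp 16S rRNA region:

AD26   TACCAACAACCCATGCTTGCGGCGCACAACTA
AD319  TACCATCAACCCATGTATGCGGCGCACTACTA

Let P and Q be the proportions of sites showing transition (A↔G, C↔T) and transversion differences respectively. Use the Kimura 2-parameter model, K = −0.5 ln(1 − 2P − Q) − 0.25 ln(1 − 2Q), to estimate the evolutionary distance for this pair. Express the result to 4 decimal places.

0.1369

Differing sites — 6:A/T (Tv); 16:C/T (Ti); 17:T/A (Tv); 28:A/T (Tv).
Of the 4 differences, 1 transition and 3 transversions over 32 sites: P = 1/32 = 0.031250, Q = 3/32 = 0.093750.
d = −0.5·ln(0.843750) − 0.25·ln(0.812500) = −0.5·(-0.169899) − 0.25·(-0.207639) = 0.1369.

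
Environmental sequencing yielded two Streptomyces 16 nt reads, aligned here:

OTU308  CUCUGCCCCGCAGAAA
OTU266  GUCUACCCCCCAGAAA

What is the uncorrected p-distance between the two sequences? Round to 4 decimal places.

0.1875

The sequences differ at positions 1 (C/G), 5 (G/A), 10 (G/C).
There are 3 differences over 16 sites, so p = 3/16 = 0.1875.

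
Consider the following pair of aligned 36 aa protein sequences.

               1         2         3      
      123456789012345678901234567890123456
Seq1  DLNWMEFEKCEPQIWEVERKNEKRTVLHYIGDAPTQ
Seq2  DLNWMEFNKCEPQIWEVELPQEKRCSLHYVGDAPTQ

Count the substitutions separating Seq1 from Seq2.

Mismatches occur at site 8 (E→N), site 19 (R→L), site 20 (K→P), site 21 (N→Q), site 25 (T→C), site 26 (V→S), site 30 (I→V).
That gives 7 mismatches out of 36 aligned sites, so the Hamming distance is 7.

7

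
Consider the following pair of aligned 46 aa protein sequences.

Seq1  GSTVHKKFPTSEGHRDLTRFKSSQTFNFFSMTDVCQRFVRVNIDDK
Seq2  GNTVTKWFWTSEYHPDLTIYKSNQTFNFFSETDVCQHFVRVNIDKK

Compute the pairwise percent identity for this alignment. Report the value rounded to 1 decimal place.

Differing sites — 2:S/N; 5:H/T; 7:K/W; 9:P/W; 13:G/Y; 15:R/P; 19:R/I; 20:F/Y; 23:S/N; 31:M/E; 37:R/H; 45:D/K.
34 of the 46 sites match, so the percent identity is 34/46 × 100 = 73.9%.

73.9%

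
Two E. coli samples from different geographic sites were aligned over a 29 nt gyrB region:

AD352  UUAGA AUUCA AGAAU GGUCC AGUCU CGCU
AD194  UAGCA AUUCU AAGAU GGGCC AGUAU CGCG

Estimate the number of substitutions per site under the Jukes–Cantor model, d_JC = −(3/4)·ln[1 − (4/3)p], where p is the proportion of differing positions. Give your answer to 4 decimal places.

The sequences differ at positions 2 (U/A), 3 (A/G), 4 (G/C), 10 (A/U), 12 (G/A), 13 (A/G), 18 (U/G), 24 (C/A), 29 (U/G).
p = 9/29 = 0.310345.
d = −0.75 · ln(1 − (4/3)·0.310345) = −0.75 · ln(0.586207) = −0.75 · (-0.534082) = 0.4006.

0.4006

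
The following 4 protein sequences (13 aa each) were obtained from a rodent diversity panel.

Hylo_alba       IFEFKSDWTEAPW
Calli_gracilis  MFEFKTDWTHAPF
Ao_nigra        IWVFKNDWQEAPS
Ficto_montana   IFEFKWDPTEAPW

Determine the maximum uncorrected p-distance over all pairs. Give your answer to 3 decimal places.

0.538

Pairwise Hamming distances:
  Hylo_alba vs Calli_gracilis: 4
  Hylo_alba vs Ao_nigra: 5
  Hylo_alba vs Ficto_montana: 2
  Calli_gracilis vs Ao_nigra: 7
  Calli_gracilis vs Ficto_montana: 5
  Ao_nigra vs Ficto_montana: 6
The largest is 7 mismatches, between Calli_gracilis and Ao_nigra; p = 7/13 = 0.538.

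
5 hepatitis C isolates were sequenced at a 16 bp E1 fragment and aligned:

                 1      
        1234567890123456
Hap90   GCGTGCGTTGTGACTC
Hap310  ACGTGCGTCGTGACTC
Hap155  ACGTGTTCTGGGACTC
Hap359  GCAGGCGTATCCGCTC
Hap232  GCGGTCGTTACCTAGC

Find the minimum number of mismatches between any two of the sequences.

Pairwise Hamming distances:
  Hap90 vs Hap310: 2
  Hap90 vs Hap155: 5
  Hap90 vs Hap359: 7
  Hap90 vs Hap232: 8
  Hap310 vs Hap155: 5
  Hap310 vs Hap359: 8
  Hap310 vs Hap232: 10
  Hap155 vs Hap359: 11
  Hap155 vs Hap232: 12
  Hap359 vs Hap232: 7
The smallest is 2, between Hap90 and Hap310.

2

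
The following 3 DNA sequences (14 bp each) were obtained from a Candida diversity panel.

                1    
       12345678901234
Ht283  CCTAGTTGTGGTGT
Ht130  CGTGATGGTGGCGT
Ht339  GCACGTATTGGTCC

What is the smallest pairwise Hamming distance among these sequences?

5

Pairwise Hamming distances:
  Ht283 vs Ht130: 5
  Ht283 vs Ht339: 7
  Ht130 vs Ht339: 10
The smallest is 5, between Ht283 and Ht130.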